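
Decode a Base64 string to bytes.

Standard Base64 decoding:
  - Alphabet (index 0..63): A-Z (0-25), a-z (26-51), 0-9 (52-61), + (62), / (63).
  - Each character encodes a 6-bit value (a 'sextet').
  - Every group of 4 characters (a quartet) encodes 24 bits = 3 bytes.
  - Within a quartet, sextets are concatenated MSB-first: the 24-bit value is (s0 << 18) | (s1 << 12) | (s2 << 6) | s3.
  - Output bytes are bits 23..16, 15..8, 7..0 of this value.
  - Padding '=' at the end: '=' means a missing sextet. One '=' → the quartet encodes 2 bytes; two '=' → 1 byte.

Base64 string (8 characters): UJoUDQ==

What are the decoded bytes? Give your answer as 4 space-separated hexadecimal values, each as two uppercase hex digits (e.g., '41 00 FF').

Answer: 50 9A 14 0D

Derivation:
After char 0 ('U'=20): chars_in_quartet=1 acc=0x14 bytes_emitted=0
After char 1 ('J'=9): chars_in_quartet=2 acc=0x509 bytes_emitted=0
After char 2 ('o'=40): chars_in_quartet=3 acc=0x14268 bytes_emitted=0
After char 3 ('U'=20): chars_in_quartet=4 acc=0x509A14 -> emit 50 9A 14, reset; bytes_emitted=3
After char 4 ('D'=3): chars_in_quartet=1 acc=0x3 bytes_emitted=3
After char 5 ('Q'=16): chars_in_quartet=2 acc=0xD0 bytes_emitted=3
Padding '==': partial quartet acc=0xD0 -> emit 0D; bytes_emitted=4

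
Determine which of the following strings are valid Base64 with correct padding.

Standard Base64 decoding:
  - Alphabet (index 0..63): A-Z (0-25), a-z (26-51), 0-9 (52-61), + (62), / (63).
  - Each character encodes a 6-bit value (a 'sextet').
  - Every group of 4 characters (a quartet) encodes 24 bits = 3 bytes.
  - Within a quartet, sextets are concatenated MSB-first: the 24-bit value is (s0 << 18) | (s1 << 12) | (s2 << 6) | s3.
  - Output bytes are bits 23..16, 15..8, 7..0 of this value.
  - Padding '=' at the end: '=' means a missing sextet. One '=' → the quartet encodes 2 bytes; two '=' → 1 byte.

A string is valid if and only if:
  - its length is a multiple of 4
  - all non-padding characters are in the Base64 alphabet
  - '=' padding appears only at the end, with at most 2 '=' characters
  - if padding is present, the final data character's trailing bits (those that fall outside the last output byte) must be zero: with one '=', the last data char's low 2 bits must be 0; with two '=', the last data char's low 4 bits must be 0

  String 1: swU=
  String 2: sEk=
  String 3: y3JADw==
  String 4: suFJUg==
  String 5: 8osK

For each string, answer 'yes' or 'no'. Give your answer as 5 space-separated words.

String 1: 'swU=' → valid
String 2: 'sEk=' → valid
String 3: 'y3JADw==' → valid
String 4: 'suFJUg==' → valid
String 5: '8osK' → valid

Answer: yes yes yes yes yes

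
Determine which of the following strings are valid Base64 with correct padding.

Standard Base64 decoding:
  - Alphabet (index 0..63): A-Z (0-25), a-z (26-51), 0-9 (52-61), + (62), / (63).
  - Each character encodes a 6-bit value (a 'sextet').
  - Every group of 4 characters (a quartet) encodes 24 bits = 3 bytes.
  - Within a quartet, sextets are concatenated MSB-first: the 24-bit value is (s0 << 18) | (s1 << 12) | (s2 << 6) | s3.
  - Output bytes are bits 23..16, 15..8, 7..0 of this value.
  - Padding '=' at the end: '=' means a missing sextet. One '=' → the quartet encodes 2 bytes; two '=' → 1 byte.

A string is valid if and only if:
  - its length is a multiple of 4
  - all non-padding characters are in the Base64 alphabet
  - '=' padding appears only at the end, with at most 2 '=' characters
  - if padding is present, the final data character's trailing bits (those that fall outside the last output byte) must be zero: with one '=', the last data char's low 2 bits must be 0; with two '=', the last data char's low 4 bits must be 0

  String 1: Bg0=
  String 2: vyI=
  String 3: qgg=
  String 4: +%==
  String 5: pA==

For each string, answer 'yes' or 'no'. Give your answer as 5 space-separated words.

String 1: 'Bg0=' → valid
String 2: 'vyI=' → valid
String 3: 'qgg=' → valid
String 4: '+%==' → invalid (bad char(s): ['%'])
String 5: 'pA==' → valid

Answer: yes yes yes no yes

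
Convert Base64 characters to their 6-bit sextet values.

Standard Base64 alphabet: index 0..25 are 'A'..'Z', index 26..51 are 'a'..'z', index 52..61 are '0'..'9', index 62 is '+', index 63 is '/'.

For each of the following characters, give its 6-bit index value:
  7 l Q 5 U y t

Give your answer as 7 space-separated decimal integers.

'7': 0..9 range, 52 + ord('7') − ord('0') = 59
'l': a..z range, 26 + ord('l') − ord('a') = 37
'Q': A..Z range, ord('Q') − ord('A') = 16
'5': 0..9 range, 52 + ord('5') − ord('0') = 57
'U': A..Z range, ord('U') − ord('A') = 20
'y': a..z range, 26 + ord('y') − ord('a') = 50
't': a..z range, 26 + ord('t') − ord('a') = 45

Answer: 59 37 16 57 20 50 45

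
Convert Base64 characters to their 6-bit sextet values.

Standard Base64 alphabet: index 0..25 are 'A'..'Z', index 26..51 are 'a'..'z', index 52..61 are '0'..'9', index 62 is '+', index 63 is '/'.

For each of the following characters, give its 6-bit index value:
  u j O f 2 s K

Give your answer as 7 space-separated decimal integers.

Answer: 46 35 14 31 54 44 10

Derivation:
'u': a..z range, 26 + ord('u') − ord('a') = 46
'j': a..z range, 26 + ord('j') − ord('a') = 35
'O': A..Z range, ord('O') − ord('A') = 14
'f': a..z range, 26 + ord('f') − ord('a') = 31
'2': 0..9 range, 52 + ord('2') − ord('0') = 54
's': a..z range, 26 + ord('s') − ord('a') = 44
'K': A..Z range, ord('K') − ord('A') = 10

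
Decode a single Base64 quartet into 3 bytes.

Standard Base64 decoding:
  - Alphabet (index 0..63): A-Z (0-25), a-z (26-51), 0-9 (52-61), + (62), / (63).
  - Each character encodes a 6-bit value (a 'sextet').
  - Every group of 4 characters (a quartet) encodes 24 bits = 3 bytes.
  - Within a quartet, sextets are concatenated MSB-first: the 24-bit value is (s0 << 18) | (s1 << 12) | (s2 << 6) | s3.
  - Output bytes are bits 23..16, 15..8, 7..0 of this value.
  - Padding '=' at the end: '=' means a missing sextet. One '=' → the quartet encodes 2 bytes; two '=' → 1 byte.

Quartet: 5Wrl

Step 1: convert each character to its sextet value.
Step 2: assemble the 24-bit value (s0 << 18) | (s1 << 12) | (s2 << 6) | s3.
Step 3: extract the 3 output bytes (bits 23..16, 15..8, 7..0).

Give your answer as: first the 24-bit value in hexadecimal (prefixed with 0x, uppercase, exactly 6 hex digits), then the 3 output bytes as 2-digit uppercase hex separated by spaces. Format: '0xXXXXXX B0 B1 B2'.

Answer: 0xE56AE5 E5 6A E5

Derivation:
Sextets: 5=57, W=22, r=43, l=37
24-bit: (57<<18) | (22<<12) | (43<<6) | 37
      = 0xE40000 | 0x016000 | 0x000AC0 | 0x000025
      = 0xE56AE5
Bytes: (v>>16)&0xFF=E5, (v>>8)&0xFF=6A, v&0xFF=E5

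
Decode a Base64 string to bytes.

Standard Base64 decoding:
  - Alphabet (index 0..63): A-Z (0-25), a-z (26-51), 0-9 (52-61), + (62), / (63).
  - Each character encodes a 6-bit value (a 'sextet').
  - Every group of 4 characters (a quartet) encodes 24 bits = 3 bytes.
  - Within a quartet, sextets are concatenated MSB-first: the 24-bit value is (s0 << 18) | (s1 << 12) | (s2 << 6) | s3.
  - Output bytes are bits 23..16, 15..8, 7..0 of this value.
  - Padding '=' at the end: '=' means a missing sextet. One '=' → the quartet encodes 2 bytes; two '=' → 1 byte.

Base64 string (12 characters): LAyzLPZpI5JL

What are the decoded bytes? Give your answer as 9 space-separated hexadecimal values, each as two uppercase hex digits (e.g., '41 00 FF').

Answer: 2C 0C B3 2C F6 69 23 92 4B

Derivation:
After char 0 ('L'=11): chars_in_quartet=1 acc=0xB bytes_emitted=0
After char 1 ('A'=0): chars_in_quartet=2 acc=0x2C0 bytes_emitted=0
After char 2 ('y'=50): chars_in_quartet=3 acc=0xB032 bytes_emitted=0
After char 3 ('z'=51): chars_in_quartet=4 acc=0x2C0CB3 -> emit 2C 0C B3, reset; bytes_emitted=3
After char 4 ('L'=11): chars_in_quartet=1 acc=0xB bytes_emitted=3
After char 5 ('P'=15): chars_in_quartet=2 acc=0x2CF bytes_emitted=3
After char 6 ('Z'=25): chars_in_quartet=3 acc=0xB3D9 bytes_emitted=3
After char 7 ('p'=41): chars_in_quartet=4 acc=0x2CF669 -> emit 2C F6 69, reset; bytes_emitted=6
After char 8 ('I'=8): chars_in_quartet=1 acc=0x8 bytes_emitted=6
After char 9 ('5'=57): chars_in_quartet=2 acc=0x239 bytes_emitted=6
After char 10 ('J'=9): chars_in_quartet=3 acc=0x8E49 bytes_emitted=6
After char 11 ('L'=11): chars_in_quartet=4 acc=0x23924B -> emit 23 92 4B, reset; bytes_emitted=9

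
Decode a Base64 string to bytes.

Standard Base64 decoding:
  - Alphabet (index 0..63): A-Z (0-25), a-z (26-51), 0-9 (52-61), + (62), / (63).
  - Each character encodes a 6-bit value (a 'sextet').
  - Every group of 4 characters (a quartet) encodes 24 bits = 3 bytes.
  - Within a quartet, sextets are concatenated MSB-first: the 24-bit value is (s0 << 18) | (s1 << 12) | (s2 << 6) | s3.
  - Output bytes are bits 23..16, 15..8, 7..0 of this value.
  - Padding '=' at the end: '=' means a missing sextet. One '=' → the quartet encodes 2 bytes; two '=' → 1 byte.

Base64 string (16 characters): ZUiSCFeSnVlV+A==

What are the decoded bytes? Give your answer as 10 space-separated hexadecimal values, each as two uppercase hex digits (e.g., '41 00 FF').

After char 0 ('Z'=25): chars_in_quartet=1 acc=0x19 bytes_emitted=0
After char 1 ('U'=20): chars_in_quartet=2 acc=0x654 bytes_emitted=0
After char 2 ('i'=34): chars_in_quartet=3 acc=0x19522 bytes_emitted=0
After char 3 ('S'=18): chars_in_quartet=4 acc=0x654892 -> emit 65 48 92, reset; bytes_emitted=3
After char 4 ('C'=2): chars_in_quartet=1 acc=0x2 bytes_emitted=3
After char 5 ('F'=5): chars_in_quartet=2 acc=0x85 bytes_emitted=3
After char 6 ('e'=30): chars_in_quartet=3 acc=0x215E bytes_emitted=3
After char 7 ('S'=18): chars_in_quartet=4 acc=0x85792 -> emit 08 57 92, reset; bytes_emitted=6
After char 8 ('n'=39): chars_in_quartet=1 acc=0x27 bytes_emitted=6
After char 9 ('V'=21): chars_in_quartet=2 acc=0x9D5 bytes_emitted=6
After char 10 ('l'=37): chars_in_quartet=3 acc=0x27565 bytes_emitted=6
After char 11 ('V'=21): chars_in_quartet=4 acc=0x9D5955 -> emit 9D 59 55, reset; bytes_emitted=9
After char 12 ('+'=62): chars_in_quartet=1 acc=0x3E bytes_emitted=9
After char 13 ('A'=0): chars_in_quartet=2 acc=0xF80 bytes_emitted=9
Padding '==': partial quartet acc=0xF80 -> emit F8; bytes_emitted=10

Answer: 65 48 92 08 57 92 9D 59 55 F8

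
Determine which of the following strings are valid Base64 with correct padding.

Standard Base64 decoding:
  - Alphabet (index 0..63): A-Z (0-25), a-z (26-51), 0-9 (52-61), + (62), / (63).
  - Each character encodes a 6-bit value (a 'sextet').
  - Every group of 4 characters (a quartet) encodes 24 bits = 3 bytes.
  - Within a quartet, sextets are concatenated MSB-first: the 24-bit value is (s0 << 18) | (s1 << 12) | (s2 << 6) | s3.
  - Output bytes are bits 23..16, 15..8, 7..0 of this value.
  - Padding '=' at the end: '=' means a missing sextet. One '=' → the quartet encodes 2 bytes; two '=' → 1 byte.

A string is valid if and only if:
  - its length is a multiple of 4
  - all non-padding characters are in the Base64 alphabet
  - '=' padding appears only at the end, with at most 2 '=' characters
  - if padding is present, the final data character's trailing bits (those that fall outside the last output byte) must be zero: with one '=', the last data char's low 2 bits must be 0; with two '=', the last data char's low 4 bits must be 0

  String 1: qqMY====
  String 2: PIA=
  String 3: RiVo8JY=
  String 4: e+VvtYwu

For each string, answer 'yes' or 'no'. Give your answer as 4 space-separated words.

String 1: 'qqMY====' → invalid (4 pad chars (max 2))
String 2: 'PIA=' → valid
String 3: 'RiVo8JY=' → valid
String 4: 'e+VvtYwu' → valid

Answer: no yes yes yes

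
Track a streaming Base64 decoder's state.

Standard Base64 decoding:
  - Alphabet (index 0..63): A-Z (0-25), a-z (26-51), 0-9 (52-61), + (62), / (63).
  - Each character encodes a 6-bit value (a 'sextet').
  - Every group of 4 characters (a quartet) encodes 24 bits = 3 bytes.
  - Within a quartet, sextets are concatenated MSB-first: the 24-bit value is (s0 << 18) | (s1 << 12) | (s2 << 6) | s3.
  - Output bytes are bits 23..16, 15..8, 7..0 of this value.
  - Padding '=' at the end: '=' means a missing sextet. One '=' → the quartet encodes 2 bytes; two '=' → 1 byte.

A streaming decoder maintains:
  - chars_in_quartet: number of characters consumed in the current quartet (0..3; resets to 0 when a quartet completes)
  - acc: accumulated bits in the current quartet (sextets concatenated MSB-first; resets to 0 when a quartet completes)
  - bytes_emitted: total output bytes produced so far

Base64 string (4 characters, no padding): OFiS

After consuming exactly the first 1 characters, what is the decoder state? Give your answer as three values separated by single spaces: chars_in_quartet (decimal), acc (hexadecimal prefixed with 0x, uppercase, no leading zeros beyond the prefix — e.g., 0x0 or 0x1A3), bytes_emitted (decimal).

After char 0 ('O'=14): chars_in_quartet=1 acc=0xE bytes_emitted=0

Answer: 1 0xE 0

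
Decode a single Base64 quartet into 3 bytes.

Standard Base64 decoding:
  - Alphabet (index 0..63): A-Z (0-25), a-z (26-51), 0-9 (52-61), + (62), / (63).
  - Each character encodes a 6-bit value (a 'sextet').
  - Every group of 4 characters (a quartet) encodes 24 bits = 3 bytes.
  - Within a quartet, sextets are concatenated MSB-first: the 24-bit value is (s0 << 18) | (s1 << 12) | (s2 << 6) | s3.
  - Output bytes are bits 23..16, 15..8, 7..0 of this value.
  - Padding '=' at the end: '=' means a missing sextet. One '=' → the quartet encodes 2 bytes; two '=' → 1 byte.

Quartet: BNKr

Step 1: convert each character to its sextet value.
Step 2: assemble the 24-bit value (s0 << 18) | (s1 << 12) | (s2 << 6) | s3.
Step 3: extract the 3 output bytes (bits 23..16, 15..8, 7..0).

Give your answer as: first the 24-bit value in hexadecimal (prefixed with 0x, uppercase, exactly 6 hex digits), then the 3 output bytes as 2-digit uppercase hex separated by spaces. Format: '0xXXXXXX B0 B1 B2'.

Answer: 0x04D2AB 04 D2 AB

Derivation:
Sextets: B=1, N=13, K=10, r=43
24-bit: (1<<18) | (13<<12) | (10<<6) | 43
      = 0x040000 | 0x00D000 | 0x000280 | 0x00002B
      = 0x04D2AB
Bytes: (v>>16)&0xFF=04, (v>>8)&0xFF=D2, v&0xFF=AB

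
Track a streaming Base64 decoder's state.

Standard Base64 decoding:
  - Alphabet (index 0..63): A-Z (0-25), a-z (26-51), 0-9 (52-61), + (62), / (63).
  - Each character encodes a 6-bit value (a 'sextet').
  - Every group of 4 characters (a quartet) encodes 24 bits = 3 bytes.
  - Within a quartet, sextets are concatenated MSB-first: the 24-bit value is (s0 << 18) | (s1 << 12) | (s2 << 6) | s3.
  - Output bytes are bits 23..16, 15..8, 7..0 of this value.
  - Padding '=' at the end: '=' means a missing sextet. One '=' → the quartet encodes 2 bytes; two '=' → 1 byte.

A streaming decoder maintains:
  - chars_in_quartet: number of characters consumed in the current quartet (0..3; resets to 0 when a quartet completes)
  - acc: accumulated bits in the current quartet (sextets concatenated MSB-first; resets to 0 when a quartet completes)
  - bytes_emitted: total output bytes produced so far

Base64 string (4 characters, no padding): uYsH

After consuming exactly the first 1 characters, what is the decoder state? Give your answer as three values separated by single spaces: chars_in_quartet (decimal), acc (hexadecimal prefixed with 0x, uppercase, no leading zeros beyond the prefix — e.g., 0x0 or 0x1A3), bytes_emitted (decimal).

Answer: 1 0x2E 0

Derivation:
After char 0 ('u'=46): chars_in_quartet=1 acc=0x2E bytes_emitted=0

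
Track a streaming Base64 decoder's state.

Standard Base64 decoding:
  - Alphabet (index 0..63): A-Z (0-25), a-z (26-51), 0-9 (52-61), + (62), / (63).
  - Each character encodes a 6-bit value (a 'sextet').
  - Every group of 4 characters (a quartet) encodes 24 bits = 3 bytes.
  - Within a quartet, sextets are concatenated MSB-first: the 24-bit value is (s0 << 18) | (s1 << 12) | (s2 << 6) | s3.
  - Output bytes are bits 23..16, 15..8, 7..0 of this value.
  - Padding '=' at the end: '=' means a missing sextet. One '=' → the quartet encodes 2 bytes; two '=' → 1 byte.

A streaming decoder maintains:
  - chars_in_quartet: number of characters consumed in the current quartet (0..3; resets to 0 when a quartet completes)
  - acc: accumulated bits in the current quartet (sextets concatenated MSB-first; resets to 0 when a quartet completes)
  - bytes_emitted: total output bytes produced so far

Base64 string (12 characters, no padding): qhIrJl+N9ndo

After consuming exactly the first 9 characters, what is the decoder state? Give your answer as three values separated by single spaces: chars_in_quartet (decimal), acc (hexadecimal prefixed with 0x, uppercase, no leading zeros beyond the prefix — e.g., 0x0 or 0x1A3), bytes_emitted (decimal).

Answer: 1 0x3D 6

Derivation:
After char 0 ('q'=42): chars_in_quartet=1 acc=0x2A bytes_emitted=0
After char 1 ('h'=33): chars_in_quartet=2 acc=0xAA1 bytes_emitted=0
After char 2 ('I'=8): chars_in_quartet=3 acc=0x2A848 bytes_emitted=0
After char 3 ('r'=43): chars_in_quartet=4 acc=0xAA122B -> emit AA 12 2B, reset; bytes_emitted=3
After char 4 ('J'=9): chars_in_quartet=1 acc=0x9 bytes_emitted=3
After char 5 ('l'=37): chars_in_quartet=2 acc=0x265 bytes_emitted=3
After char 6 ('+'=62): chars_in_quartet=3 acc=0x997E bytes_emitted=3
After char 7 ('N'=13): chars_in_quartet=4 acc=0x265F8D -> emit 26 5F 8D, reset; bytes_emitted=6
After char 8 ('9'=61): chars_in_quartet=1 acc=0x3D bytes_emitted=6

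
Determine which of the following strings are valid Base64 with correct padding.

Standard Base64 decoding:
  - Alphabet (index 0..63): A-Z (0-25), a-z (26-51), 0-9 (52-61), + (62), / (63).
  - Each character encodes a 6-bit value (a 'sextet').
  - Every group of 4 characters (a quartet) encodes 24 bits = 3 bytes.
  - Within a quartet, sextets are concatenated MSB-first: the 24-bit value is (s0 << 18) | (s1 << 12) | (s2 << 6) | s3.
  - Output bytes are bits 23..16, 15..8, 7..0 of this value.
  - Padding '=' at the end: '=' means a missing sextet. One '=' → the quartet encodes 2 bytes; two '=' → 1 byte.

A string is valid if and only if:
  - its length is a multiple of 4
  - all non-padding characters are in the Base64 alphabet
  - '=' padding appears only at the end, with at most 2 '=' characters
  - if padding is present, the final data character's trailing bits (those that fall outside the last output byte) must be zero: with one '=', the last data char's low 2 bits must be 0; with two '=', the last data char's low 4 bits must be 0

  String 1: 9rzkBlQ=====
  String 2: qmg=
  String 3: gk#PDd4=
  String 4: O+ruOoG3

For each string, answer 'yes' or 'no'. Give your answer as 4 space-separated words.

String 1: '9rzkBlQ=====' → invalid (5 pad chars (max 2))
String 2: 'qmg=' → valid
String 3: 'gk#PDd4=' → invalid (bad char(s): ['#'])
String 4: 'O+ruOoG3' → valid

Answer: no yes no yes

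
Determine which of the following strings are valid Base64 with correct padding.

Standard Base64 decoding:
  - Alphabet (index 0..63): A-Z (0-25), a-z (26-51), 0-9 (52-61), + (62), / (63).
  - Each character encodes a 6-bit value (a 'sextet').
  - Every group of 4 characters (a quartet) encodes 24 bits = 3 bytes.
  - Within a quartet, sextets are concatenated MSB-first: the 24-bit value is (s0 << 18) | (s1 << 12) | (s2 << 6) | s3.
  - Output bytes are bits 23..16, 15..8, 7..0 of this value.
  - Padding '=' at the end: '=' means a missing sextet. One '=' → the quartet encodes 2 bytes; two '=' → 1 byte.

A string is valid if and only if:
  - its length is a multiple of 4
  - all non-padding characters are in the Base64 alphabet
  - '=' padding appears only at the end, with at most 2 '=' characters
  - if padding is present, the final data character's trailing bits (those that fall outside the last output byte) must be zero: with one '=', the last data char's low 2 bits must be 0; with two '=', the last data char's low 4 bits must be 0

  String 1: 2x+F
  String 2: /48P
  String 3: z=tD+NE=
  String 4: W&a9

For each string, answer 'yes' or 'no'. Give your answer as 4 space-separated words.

Answer: yes yes no no

Derivation:
String 1: '2x+F' → valid
String 2: '/48P' → valid
String 3: 'z=tD+NE=' → invalid (bad char(s): ['=']; '=' in middle)
String 4: 'W&a9' → invalid (bad char(s): ['&'])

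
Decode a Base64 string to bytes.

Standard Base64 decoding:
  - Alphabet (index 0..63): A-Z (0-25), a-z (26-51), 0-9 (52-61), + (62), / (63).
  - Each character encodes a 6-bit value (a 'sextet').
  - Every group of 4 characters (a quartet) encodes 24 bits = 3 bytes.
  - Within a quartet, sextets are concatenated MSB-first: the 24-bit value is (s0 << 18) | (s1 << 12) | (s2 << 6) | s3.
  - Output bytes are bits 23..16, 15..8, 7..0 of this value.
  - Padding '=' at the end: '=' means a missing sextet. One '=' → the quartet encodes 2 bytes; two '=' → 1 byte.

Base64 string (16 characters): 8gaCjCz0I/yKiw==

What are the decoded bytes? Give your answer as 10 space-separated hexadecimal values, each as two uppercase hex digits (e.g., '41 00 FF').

After char 0 ('8'=60): chars_in_quartet=1 acc=0x3C bytes_emitted=0
After char 1 ('g'=32): chars_in_quartet=2 acc=0xF20 bytes_emitted=0
After char 2 ('a'=26): chars_in_quartet=3 acc=0x3C81A bytes_emitted=0
After char 3 ('C'=2): chars_in_quartet=4 acc=0xF20682 -> emit F2 06 82, reset; bytes_emitted=3
After char 4 ('j'=35): chars_in_quartet=1 acc=0x23 bytes_emitted=3
After char 5 ('C'=2): chars_in_quartet=2 acc=0x8C2 bytes_emitted=3
After char 6 ('z'=51): chars_in_quartet=3 acc=0x230B3 bytes_emitted=3
After char 7 ('0'=52): chars_in_quartet=4 acc=0x8C2CF4 -> emit 8C 2C F4, reset; bytes_emitted=6
After char 8 ('I'=8): chars_in_quartet=1 acc=0x8 bytes_emitted=6
After char 9 ('/'=63): chars_in_quartet=2 acc=0x23F bytes_emitted=6
After char 10 ('y'=50): chars_in_quartet=3 acc=0x8FF2 bytes_emitted=6
After char 11 ('K'=10): chars_in_quartet=4 acc=0x23FC8A -> emit 23 FC 8A, reset; bytes_emitted=9
After char 12 ('i'=34): chars_in_quartet=1 acc=0x22 bytes_emitted=9
After char 13 ('w'=48): chars_in_quartet=2 acc=0x8B0 bytes_emitted=9
Padding '==': partial quartet acc=0x8B0 -> emit 8B; bytes_emitted=10

Answer: F2 06 82 8C 2C F4 23 FC 8A 8B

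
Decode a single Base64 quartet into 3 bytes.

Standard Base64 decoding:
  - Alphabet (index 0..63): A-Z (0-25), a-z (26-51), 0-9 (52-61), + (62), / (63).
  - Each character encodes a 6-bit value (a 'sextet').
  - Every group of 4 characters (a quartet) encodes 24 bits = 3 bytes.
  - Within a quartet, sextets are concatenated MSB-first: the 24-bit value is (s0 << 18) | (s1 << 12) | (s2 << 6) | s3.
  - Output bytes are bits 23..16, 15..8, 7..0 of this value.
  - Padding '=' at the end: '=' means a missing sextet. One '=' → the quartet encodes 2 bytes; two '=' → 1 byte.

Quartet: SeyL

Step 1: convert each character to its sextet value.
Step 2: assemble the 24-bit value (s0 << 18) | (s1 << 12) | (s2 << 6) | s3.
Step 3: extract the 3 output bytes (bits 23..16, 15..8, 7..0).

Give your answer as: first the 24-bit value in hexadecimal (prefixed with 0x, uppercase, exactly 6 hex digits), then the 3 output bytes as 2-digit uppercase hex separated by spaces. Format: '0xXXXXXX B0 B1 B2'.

Answer: 0x49EC8B 49 EC 8B

Derivation:
Sextets: S=18, e=30, y=50, L=11
24-bit: (18<<18) | (30<<12) | (50<<6) | 11
      = 0x480000 | 0x01E000 | 0x000C80 | 0x00000B
      = 0x49EC8B
Bytes: (v>>16)&0xFF=49, (v>>8)&0xFF=EC, v&0xFF=8B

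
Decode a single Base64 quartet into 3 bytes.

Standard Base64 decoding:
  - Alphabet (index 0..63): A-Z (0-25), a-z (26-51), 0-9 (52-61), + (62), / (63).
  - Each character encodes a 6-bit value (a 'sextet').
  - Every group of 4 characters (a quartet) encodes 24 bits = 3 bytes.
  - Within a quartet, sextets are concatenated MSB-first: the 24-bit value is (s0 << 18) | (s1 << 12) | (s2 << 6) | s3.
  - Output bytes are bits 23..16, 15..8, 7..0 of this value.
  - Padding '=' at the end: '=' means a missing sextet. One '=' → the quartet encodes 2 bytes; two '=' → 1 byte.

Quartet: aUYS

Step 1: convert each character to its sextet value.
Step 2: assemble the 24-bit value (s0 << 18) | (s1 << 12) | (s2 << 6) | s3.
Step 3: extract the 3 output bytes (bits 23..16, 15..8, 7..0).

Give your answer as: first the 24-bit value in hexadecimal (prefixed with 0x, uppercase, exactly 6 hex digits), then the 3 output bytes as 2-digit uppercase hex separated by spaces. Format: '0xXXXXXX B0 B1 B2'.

Sextets: a=26, U=20, Y=24, S=18
24-bit: (26<<18) | (20<<12) | (24<<6) | 18
      = 0x680000 | 0x014000 | 0x000600 | 0x000012
      = 0x694612
Bytes: (v>>16)&0xFF=69, (v>>8)&0xFF=46, v&0xFF=12

Answer: 0x694612 69 46 12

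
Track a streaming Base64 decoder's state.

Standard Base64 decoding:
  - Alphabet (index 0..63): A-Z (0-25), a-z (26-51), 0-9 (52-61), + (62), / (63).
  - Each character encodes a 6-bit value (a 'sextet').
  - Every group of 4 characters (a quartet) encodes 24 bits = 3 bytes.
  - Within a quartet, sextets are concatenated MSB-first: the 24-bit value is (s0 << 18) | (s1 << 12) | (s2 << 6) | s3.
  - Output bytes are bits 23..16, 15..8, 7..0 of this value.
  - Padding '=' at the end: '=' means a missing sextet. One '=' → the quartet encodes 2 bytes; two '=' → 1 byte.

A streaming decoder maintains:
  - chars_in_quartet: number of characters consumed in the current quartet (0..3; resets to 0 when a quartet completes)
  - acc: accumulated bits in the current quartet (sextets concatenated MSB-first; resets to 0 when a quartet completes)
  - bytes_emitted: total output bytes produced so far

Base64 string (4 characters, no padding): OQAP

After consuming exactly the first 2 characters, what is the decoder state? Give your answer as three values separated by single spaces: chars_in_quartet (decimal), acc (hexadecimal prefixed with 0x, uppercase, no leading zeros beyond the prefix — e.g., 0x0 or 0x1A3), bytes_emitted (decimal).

Answer: 2 0x390 0

Derivation:
After char 0 ('O'=14): chars_in_quartet=1 acc=0xE bytes_emitted=0
After char 1 ('Q'=16): chars_in_quartet=2 acc=0x390 bytes_emitted=0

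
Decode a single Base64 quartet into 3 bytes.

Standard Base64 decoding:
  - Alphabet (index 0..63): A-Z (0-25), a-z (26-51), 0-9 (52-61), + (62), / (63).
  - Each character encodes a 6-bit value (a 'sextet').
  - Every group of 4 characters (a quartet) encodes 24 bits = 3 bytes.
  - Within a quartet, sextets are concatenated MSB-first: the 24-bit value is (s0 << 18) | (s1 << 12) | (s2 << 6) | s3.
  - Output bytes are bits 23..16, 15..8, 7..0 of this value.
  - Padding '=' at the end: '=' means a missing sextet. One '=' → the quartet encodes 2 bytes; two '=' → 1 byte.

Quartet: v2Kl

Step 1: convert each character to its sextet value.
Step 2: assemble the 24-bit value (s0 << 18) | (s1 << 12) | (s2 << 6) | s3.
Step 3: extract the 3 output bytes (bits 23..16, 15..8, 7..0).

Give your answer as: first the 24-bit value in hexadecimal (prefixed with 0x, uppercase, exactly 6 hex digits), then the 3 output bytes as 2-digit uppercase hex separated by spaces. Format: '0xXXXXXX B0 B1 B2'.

Answer: 0xBF62A5 BF 62 A5

Derivation:
Sextets: v=47, 2=54, K=10, l=37
24-bit: (47<<18) | (54<<12) | (10<<6) | 37
      = 0xBC0000 | 0x036000 | 0x000280 | 0x000025
      = 0xBF62A5
Bytes: (v>>16)&0xFF=BF, (v>>8)&0xFF=62, v&0xFF=A5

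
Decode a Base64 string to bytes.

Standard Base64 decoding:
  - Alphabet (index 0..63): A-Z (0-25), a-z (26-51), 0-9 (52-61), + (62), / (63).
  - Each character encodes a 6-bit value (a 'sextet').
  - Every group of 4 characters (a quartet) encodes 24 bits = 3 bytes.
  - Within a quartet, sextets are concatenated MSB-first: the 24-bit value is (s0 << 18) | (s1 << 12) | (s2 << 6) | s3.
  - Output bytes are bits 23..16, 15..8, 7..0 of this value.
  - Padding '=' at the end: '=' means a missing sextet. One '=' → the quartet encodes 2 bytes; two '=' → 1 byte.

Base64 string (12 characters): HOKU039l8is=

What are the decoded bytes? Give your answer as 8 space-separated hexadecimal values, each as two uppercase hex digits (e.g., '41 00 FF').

Answer: 1C E2 94 D3 7F 65 F2 2B

Derivation:
After char 0 ('H'=7): chars_in_quartet=1 acc=0x7 bytes_emitted=0
After char 1 ('O'=14): chars_in_quartet=2 acc=0x1CE bytes_emitted=0
After char 2 ('K'=10): chars_in_quartet=3 acc=0x738A bytes_emitted=0
After char 3 ('U'=20): chars_in_quartet=4 acc=0x1CE294 -> emit 1C E2 94, reset; bytes_emitted=3
After char 4 ('0'=52): chars_in_quartet=1 acc=0x34 bytes_emitted=3
After char 5 ('3'=55): chars_in_quartet=2 acc=0xD37 bytes_emitted=3
After char 6 ('9'=61): chars_in_quartet=3 acc=0x34DFD bytes_emitted=3
After char 7 ('l'=37): chars_in_quartet=4 acc=0xD37F65 -> emit D3 7F 65, reset; bytes_emitted=6
After char 8 ('8'=60): chars_in_quartet=1 acc=0x3C bytes_emitted=6
After char 9 ('i'=34): chars_in_quartet=2 acc=0xF22 bytes_emitted=6
After char 10 ('s'=44): chars_in_quartet=3 acc=0x3C8AC bytes_emitted=6
Padding '=': partial quartet acc=0x3C8AC -> emit F2 2B; bytes_emitted=8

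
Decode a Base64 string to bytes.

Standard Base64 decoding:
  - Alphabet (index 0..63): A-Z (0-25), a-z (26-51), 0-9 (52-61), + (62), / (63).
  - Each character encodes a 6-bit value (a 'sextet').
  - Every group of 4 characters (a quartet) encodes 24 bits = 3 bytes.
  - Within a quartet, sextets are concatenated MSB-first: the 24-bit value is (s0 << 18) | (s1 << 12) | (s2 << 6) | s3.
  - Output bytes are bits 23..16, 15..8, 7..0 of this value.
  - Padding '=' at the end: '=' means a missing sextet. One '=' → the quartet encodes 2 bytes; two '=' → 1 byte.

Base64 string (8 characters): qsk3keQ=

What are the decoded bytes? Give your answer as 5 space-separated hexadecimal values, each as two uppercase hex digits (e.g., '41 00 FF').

After char 0 ('q'=42): chars_in_quartet=1 acc=0x2A bytes_emitted=0
After char 1 ('s'=44): chars_in_quartet=2 acc=0xAAC bytes_emitted=0
After char 2 ('k'=36): chars_in_quartet=3 acc=0x2AB24 bytes_emitted=0
After char 3 ('3'=55): chars_in_quartet=4 acc=0xAAC937 -> emit AA C9 37, reset; bytes_emitted=3
After char 4 ('k'=36): chars_in_quartet=1 acc=0x24 bytes_emitted=3
After char 5 ('e'=30): chars_in_quartet=2 acc=0x91E bytes_emitted=3
After char 6 ('Q'=16): chars_in_quartet=3 acc=0x24790 bytes_emitted=3
Padding '=': partial quartet acc=0x24790 -> emit 91 E4; bytes_emitted=5

Answer: AA C9 37 91 E4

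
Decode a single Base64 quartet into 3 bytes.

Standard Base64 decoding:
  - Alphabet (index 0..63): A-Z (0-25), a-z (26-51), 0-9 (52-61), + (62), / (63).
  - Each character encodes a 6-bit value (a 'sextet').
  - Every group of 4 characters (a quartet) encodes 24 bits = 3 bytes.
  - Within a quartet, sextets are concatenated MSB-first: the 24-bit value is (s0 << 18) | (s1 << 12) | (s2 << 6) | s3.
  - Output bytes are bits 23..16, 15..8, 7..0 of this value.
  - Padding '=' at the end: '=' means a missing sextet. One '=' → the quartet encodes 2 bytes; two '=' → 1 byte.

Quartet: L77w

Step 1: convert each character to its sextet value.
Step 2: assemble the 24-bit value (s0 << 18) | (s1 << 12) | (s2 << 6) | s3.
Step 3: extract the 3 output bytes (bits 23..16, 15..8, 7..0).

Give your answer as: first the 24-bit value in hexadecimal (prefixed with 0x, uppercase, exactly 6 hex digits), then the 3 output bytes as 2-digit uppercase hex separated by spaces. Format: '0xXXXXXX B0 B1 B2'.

Answer: 0x2FBEF0 2F BE F0

Derivation:
Sextets: L=11, 7=59, 7=59, w=48
24-bit: (11<<18) | (59<<12) | (59<<6) | 48
      = 0x2C0000 | 0x03B000 | 0x000EC0 | 0x000030
      = 0x2FBEF0
Bytes: (v>>16)&0xFF=2F, (v>>8)&0xFF=BE, v&0xFF=F0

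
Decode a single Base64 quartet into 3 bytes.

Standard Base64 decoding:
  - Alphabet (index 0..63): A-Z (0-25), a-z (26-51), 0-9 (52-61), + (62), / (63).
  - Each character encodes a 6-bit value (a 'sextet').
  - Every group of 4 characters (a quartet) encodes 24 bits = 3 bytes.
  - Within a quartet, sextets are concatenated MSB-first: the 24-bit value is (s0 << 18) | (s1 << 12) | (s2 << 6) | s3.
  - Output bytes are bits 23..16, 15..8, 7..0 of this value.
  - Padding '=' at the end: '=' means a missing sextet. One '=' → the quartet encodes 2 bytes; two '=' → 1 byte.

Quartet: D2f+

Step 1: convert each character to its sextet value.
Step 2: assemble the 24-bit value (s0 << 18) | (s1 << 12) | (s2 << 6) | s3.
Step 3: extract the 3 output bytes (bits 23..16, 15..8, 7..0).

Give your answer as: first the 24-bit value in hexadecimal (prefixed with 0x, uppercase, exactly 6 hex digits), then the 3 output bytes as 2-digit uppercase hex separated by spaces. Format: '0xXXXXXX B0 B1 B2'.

Answer: 0x0F67FE 0F 67 FE

Derivation:
Sextets: D=3, 2=54, f=31, +=62
24-bit: (3<<18) | (54<<12) | (31<<6) | 62
      = 0x0C0000 | 0x036000 | 0x0007C0 | 0x00003E
      = 0x0F67FE
Bytes: (v>>16)&0xFF=0F, (v>>8)&0xFF=67, v&0xFF=FE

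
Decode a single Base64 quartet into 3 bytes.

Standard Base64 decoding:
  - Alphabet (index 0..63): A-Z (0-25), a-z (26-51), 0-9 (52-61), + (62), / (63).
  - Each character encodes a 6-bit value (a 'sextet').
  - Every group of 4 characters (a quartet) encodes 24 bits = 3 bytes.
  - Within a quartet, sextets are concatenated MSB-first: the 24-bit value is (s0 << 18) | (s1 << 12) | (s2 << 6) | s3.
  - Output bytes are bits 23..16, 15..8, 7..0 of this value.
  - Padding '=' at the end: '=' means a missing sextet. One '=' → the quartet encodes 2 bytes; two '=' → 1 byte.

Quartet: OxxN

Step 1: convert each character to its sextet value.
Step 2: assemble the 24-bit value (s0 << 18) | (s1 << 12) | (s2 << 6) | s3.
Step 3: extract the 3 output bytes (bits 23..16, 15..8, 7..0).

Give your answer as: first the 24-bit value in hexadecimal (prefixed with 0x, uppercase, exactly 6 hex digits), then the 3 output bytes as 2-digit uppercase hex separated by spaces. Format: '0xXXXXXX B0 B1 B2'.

Answer: 0x3B1C4D 3B 1C 4D

Derivation:
Sextets: O=14, x=49, x=49, N=13
24-bit: (14<<18) | (49<<12) | (49<<6) | 13
      = 0x380000 | 0x031000 | 0x000C40 | 0x00000D
      = 0x3B1C4D
Bytes: (v>>16)&0xFF=3B, (v>>8)&0xFF=1C, v&0xFF=4D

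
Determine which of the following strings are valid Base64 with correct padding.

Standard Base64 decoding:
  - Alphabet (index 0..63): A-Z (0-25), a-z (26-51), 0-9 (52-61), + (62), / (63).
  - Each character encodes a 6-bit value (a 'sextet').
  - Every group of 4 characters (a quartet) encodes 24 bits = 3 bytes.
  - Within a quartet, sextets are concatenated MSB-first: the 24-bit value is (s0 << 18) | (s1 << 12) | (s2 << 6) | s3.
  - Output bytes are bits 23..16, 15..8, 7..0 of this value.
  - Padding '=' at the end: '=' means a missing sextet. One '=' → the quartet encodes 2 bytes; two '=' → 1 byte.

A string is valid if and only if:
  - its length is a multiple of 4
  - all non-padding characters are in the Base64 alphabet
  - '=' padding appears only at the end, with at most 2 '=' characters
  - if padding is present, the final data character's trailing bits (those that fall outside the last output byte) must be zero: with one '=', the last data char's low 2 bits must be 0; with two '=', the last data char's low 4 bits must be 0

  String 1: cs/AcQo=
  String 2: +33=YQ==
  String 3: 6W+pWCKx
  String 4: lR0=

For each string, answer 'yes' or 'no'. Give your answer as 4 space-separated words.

String 1: 'cs/AcQo=' → valid
String 2: '+33=YQ==' → invalid (bad char(s): ['=']; '=' in middle)
String 3: '6W+pWCKx' → valid
String 4: 'lR0=' → valid

Answer: yes no yes yes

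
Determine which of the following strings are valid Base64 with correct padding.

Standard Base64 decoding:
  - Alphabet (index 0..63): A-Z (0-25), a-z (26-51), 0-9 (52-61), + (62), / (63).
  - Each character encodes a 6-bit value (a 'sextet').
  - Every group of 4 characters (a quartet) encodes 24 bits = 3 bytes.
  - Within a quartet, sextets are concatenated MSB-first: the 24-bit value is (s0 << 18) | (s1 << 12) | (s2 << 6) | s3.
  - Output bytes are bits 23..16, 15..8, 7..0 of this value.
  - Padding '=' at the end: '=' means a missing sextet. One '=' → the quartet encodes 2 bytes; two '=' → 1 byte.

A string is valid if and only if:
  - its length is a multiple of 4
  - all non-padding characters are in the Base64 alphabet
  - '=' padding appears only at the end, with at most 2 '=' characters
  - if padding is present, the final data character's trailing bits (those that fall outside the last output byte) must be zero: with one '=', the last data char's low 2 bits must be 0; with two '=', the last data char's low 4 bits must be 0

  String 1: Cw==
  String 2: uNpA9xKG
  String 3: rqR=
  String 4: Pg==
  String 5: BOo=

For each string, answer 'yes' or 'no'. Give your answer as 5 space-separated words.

String 1: 'Cw==' → valid
String 2: 'uNpA9xKG' → valid
String 3: 'rqR=' → invalid (bad trailing bits)
String 4: 'Pg==' → valid
String 5: 'BOo=' → valid

Answer: yes yes no yes yes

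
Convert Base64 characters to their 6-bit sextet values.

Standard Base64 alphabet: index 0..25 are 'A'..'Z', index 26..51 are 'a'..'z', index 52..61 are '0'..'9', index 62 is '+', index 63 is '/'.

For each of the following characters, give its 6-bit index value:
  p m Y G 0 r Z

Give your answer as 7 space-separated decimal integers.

Answer: 41 38 24 6 52 43 25

Derivation:
'p': a..z range, 26 + ord('p') − ord('a') = 41
'm': a..z range, 26 + ord('m') − ord('a') = 38
'Y': A..Z range, ord('Y') − ord('A') = 24
'G': A..Z range, ord('G') − ord('A') = 6
'0': 0..9 range, 52 + ord('0') − ord('0') = 52
'r': a..z range, 26 + ord('r') − ord('a') = 43
'Z': A..Z range, ord('Z') − ord('A') = 25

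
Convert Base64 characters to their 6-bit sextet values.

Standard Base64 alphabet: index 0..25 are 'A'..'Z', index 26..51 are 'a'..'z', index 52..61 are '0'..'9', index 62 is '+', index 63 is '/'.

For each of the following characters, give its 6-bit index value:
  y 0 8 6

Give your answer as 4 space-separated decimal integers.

Answer: 50 52 60 58

Derivation:
'y': a..z range, 26 + ord('y') − ord('a') = 50
'0': 0..9 range, 52 + ord('0') − ord('0') = 52
'8': 0..9 range, 52 + ord('8') − ord('0') = 60
'6': 0..9 range, 52 + ord('6') − ord('0') = 58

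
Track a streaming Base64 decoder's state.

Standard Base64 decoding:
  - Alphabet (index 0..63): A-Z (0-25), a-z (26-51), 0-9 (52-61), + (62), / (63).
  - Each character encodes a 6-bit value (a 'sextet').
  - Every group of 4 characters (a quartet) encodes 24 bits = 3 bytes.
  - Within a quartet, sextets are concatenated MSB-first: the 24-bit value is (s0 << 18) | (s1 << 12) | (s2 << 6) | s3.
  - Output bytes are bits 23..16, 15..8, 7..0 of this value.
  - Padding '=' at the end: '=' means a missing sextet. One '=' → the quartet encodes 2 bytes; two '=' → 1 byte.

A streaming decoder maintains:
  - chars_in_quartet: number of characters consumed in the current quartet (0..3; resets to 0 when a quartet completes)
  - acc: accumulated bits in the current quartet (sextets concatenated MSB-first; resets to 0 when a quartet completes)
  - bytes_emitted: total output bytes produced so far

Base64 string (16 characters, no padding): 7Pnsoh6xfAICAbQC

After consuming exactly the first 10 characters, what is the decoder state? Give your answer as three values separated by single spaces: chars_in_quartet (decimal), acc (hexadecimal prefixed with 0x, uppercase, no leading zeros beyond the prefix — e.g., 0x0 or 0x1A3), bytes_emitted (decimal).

After char 0 ('7'=59): chars_in_quartet=1 acc=0x3B bytes_emitted=0
After char 1 ('P'=15): chars_in_quartet=2 acc=0xECF bytes_emitted=0
After char 2 ('n'=39): chars_in_quartet=3 acc=0x3B3E7 bytes_emitted=0
After char 3 ('s'=44): chars_in_quartet=4 acc=0xECF9EC -> emit EC F9 EC, reset; bytes_emitted=3
After char 4 ('o'=40): chars_in_quartet=1 acc=0x28 bytes_emitted=3
After char 5 ('h'=33): chars_in_quartet=2 acc=0xA21 bytes_emitted=3
After char 6 ('6'=58): chars_in_quartet=3 acc=0x2887A bytes_emitted=3
After char 7 ('x'=49): chars_in_quartet=4 acc=0xA21EB1 -> emit A2 1E B1, reset; bytes_emitted=6
After char 8 ('f'=31): chars_in_quartet=1 acc=0x1F bytes_emitted=6
After char 9 ('A'=0): chars_in_quartet=2 acc=0x7C0 bytes_emitted=6

Answer: 2 0x7C0 6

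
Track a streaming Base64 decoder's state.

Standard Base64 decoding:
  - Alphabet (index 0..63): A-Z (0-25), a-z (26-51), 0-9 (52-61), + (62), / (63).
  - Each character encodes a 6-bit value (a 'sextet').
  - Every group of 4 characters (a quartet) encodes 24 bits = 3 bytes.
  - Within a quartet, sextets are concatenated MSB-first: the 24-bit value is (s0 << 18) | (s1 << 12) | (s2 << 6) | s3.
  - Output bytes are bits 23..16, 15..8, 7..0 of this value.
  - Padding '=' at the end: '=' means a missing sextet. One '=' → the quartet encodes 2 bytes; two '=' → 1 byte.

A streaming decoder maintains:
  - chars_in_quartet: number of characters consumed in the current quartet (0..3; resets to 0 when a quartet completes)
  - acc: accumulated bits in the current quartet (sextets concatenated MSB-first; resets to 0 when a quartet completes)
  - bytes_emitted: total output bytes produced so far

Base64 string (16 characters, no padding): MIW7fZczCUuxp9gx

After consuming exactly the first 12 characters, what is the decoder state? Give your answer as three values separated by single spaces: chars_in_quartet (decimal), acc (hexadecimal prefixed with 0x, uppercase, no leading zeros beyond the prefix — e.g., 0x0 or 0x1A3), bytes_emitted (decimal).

Answer: 0 0x0 9

Derivation:
After char 0 ('M'=12): chars_in_quartet=1 acc=0xC bytes_emitted=0
After char 1 ('I'=8): chars_in_quartet=2 acc=0x308 bytes_emitted=0
After char 2 ('W'=22): chars_in_quartet=3 acc=0xC216 bytes_emitted=0
After char 3 ('7'=59): chars_in_quartet=4 acc=0x3085BB -> emit 30 85 BB, reset; bytes_emitted=3
After char 4 ('f'=31): chars_in_quartet=1 acc=0x1F bytes_emitted=3
After char 5 ('Z'=25): chars_in_quartet=2 acc=0x7D9 bytes_emitted=3
After char 6 ('c'=28): chars_in_quartet=3 acc=0x1F65C bytes_emitted=3
After char 7 ('z'=51): chars_in_quartet=4 acc=0x7D9733 -> emit 7D 97 33, reset; bytes_emitted=6
After char 8 ('C'=2): chars_in_quartet=1 acc=0x2 bytes_emitted=6
After char 9 ('U'=20): chars_in_quartet=2 acc=0x94 bytes_emitted=6
After char 10 ('u'=46): chars_in_quartet=3 acc=0x252E bytes_emitted=6
After char 11 ('x'=49): chars_in_quartet=4 acc=0x94BB1 -> emit 09 4B B1, reset; bytes_emitted=9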